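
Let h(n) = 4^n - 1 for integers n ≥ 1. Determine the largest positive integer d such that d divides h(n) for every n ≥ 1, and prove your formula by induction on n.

d = 3

Computing the first values: h(1) = 3 and h(2) = 15; gcd(3, 15) = 3, so d ≤ 3.
We prove 3 | 4^n - 1 for all n ≥ 1 by induction on n.
Base step (n = 1): h(1) = 3 = 3·(1), so 3 | h(1).
For the inductive step, assume it holds for an arbitrary p ≥ 1, i.e. 3 | h(p). Then
4^{p+1} − 1^{p+1} = 4·4^p − 1·1^p = 4·(4^p − 1^p) + (3)·1^p. The first term is divisible by 3 by the inductive hypothesis, and the second term (3)·1^p is divisible by 3 since 3 | 3. Hence 3 | h(p+1).
By induction, the statement is established for all n ≥ 1.
Therefore the largest such d is 3.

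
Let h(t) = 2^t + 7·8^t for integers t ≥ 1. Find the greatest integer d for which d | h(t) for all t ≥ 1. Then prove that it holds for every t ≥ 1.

d = 2

Computing the first values: h(1) = 58 and h(2) = 452; gcd(58, 452) = 2, so d ≤ 2.
We prove 2 | 2^t + 7·8^t for all t ≥ 1 by induction on t.
When t = 1: h(1) = 58 = 2·(29), so 2 | h(1).
For the inductive step, assume it holds for an arbitrary k ≥ 1, i.e. 2 | h(k). Then
h(k+1) − 8·h(k) = (2^(k+1) + 7·8^(k+1)) − 8·(2^k + 7·8^k) = (1)·2^k·(2 − 8) = (-6)·2^k. Since 2 | h(k) by the inductive hypothesis, 2 | 8·h(k); and 2 | -6 since -6 = 2·-3. Therefore 2 | h(k+1).
By the principle of mathematical induction, the result holds for all t ≥ 1.
Therefore the largest such d is 2.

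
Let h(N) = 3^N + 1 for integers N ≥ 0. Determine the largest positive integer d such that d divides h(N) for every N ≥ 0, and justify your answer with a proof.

d = 2

Computing the first values: h(0) = 2 and h(1) = 4; gcd(2, 4) = 2, so d ≤ 2.
We prove 2 | 3^N + 1 for all N ≥ 0 by induction on N.
When N = 0: h(0) = 2 = 2·(1), so 2 | h(0).
Inductive step: suppose the statement holds for some p ≥ 0, i.e. 2 | h(p). Then
h(p+1) = 3^(p+1) + 1 = 3·(3^p + 1) - 2 = 3·h(p) - 2. The first term is divisible by 2 by the inductive hypothesis, and -2 is divisible by 2. Hence 2 | h(p+1).
Hence, by induction on N, the claim holds for every N ≥ 0.
Therefore the largest such d is 2.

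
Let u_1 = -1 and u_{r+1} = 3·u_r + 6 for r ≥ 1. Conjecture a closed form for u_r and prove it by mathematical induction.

Computing the first terms: u_1 = -1, u_2 = 3, u_3 = 15. This suggests u_r = 2·3^(r - 1) - 3.
For the base case r = 1: the formula gives -1 = -1 = u_1.
Inductive step: suppose the statement holds for some p ≥ 1, so u_p = 2·3^(p - 1) - 3.
Then u_{p+1} = 3·u_p + 6 = 3·(2·3^(p - 1) - 3) + 6 = 2·3^p - 3 = 2·3^((p+1) - 1) - 3,
which is the claimed formula at r = p+1.
By the principle of mathematical induction, the result holds for all r ≥ 1.

u_r = 2·3^(r - 1) - 3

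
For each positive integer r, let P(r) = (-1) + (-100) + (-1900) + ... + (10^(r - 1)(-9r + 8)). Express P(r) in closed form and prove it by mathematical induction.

P(r) = 10^r(-r + 1) - 1

We claim P(r) = 10^r(-r + 1) - 1 for all r ≥ 1.
Base case (r = 1): P(1) = -1, and the closed form gives -1. They agree.
Suppose the result is true for r = j, so P(j) = 10^j(-j + 1) - 1.
Then P(j+1) = P(j) + (10^j(-9j - 1)) = (10^j(-j + 1) - 1) + (10^j(-9j - 1)).
Simplifying, P(j+1) = -10·10^j·j - 1 = 10^(j+1)(-(j+1) + 1) - 1,
which is the closed form with r = j+1.
By the principle of mathematical induction, the result holds for all r ≥ 1.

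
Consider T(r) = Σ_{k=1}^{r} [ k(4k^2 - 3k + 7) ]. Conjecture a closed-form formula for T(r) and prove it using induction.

We claim T(r) = r(r + 1)(r^2 + 3) for all r ≥ 1.
Base step (r = 1): T(1) = 8, and the closed form gives 8. They agree.
Inductive step: suppose the statement holds for some k ≥ 1, so T(k) = k(k^3 + k^2 + 3k + 3).
Then T(k+1) = T(k) + ((k + 1)(-3k + 4(k + 1)^2 + 4)) = (k(k^3 + k^2 + 3k + 3)) + ((k + 1)(-3k + 4(k + 1)^2 + 4)).
Simplifying, T(k+1) = (k + 1)(k + 2)(k^2 + 2k + 4) = (k+1)((k+1) + 1)((k+1)^2 + 3),
which is the closed form with r = k+1.
Hence, by induction on r, the claim holds for every r ≥ 1.

T(r) = r(r + 1)(r^2 + 3)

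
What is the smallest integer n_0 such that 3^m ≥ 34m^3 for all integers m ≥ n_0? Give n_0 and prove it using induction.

n_0 = 10

At m = 9: 19683 < 24786, so the inequality fails and n_0 ≥ 10. We prove 3^m ≥ 34m^3 for all m ≥ 10.
Base case (m = 10): 3^m = 59049 and 34m^3 = 34000, so 59049 ≥ 34000.
Suppose the result is true for m = i, so 3^i ≥ 34i^3.
Then 3^(i + 1) = 3·(3^i) ≥ 3·(34i^3).
Also, for i ≥ 10 we have 3·(34i^3) ≥ 34(i+1)^3, since 3 ≥ (1 + 1/i)^3 for all i ≥ 10.
Combining, 3^(i + 1) ≥ 34(i+1)^3.
By the principle of mathematical induction, the result holds for all m ≥ 10.
Hence the smallest such n_0 is 10.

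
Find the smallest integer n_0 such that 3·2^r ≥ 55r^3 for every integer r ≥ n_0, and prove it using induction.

n_0 = 17

At r = 16: 196608 < 225280, so the inequality fails and n_0 ≥ 17. We prove 3·2^r ≥ 55r^3 for all r ≥ 17.
Base case (r = 17): 3·2^r = 393216 and 55r^3 = 270215, so 393216 ≥ 270215.
Suppose the result is true for r = j, so 3·2^j ≥ 55j^3.
Then 3·2^(j + 1) = 2·(3·2^j) ≥ 2·(55j^3).
Also, for j ≥ 17 we have 2·(55j^3) ≥ 55(j+1)^3, since 2 ≥ (1 + 1/j)^3 for all j ≥ 17.
Combining, 3·2^(j + 1) ≥ 55(j+1)^3.
By induction, the statement is established for all r ≥ 17.
Hence the smallest such n_0 is 17.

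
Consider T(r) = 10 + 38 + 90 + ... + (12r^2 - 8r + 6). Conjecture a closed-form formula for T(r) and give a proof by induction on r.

We claim T(r) = 2r(2r^2 + r + 2) for all r ≥ 1.
Base case (r = 1): T(1) = 10, and the closed form gives 10. They agree.
Inductive step: suppose the statement holds for some p ≥ 1, so T(p) = 2p(2p^2 + p + 2).
Then T(p+1) = T(p) + (12p^2 + 16p + 10) = (2p(2p^2 + p + 2)) + (12p^2 + 16p + 10).
Simplifying, T(p+1) = 2(p + 1)(2p^2 + 5p + 5) = 2(p+1)(2(p+1)^2 + (p+1) + 2),
which is the closed form with r = p+1.
By the principle of mathematical induction, the result holds for all r ≥ 1.

T(r) = 2r(2r^2 + r + 2)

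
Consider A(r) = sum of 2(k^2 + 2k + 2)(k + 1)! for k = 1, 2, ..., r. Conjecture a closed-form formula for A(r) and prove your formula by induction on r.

A(r) = (2r + 2)(r + 2)! - 4

We claim A(r) = (2r + 2)(r + 2)! - 4 for all r ≥ 1.
For the base case r = 1: A(1) = 20, and the closed form gives 20. They agree.
Suppose the result is true for r = k, so A(k) = (2k + 2)(k + 2)! - 4.
Then A(k+1) = A(k) + (2(k^2 + 4k + 5)(k + 2)!) = ((2k + 2)(k + 2)! - 4) + (2(k^2 + 4k + 5)(k + 2)!).
Simplifying, A(k+1) = (2(k+1) + 2)((k+1) + 2)! - 4,
which is the closed form with r = k+1.
This completes the induction.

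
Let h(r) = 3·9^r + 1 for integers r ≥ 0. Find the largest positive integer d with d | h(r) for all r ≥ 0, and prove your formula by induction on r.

Computing the first values: h(0) = 4 and h(1) = 28; gcd(4, 28) = 4, so d ≤ 4.
We prove 4 | 3·9^r + 1 for all r ≥ 0 by induction on r.
For the base case r = 0: h(0) = 4 = 4·(1), so 4 | h(0).
Inductive step: assume the claim holds for r = p, i.e. 4 | h(p). Then
h(p+1) = 3·9^(p+1) + 1 = 9·(3·9^p + 1) - 8 = 9·h(p) - 8. The first term is divisible by 4 by the inductive hypothesis, and -8 is divisible by 4. Hence 4 | h(p+1).
This completes the induction.
Therefore the largest such d is 4.

d = 4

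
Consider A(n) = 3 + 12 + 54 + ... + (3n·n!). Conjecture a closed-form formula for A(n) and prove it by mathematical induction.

A(n) = 3(n + 1)! - 3

We claim A(n) = 3(n + 1)! - 3 for all n ≥ 1.
When n = 1: A(1) = 3, and the closed form gives 3. They agree.
Inductive step: suppose the statement holds for some r ≥ 1, so A(r) = 3(r + 1)! - 3.
Then A(r+1) = A(r) + (3(r + 1)(r + 1)!) = (3(r + 1)! - 3) + (3(r + 1)(r + 1)!).
Simplifying, A(r+1) = 3((r+1) + 1)! - 3,
which is the closed form with n = r+1.
By induction, the statement is established for all n ≥ 1.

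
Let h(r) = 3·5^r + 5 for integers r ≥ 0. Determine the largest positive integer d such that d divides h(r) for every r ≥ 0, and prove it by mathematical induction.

d = 4

Computing the first values: h(0) = 8 and h(1) = 20; gcd(8, 20) = 4, so d ≤ 4.
We prove 4 | 3·5^r + 5 for all r ≥ 0 by induction on r.
Base step (r = 0): h(0) = 8 = 4·(2), so 4 | h(0).
Suppose the result is true for r = m, i.e. 4 | h(m). Then
h(m+1) = 3·5^(m+1) + 5 = 5·(3·5^m + 5) - 20 = 5·h(m) - 20. The first term is divisible by 4 by the inductive hypothesis, and -20 is divisible by 4. Hence 4 | h(m+1).
By the principle of mathematical induction, the result holds for all r ≥ 0.
Therefore the largest such d is 4.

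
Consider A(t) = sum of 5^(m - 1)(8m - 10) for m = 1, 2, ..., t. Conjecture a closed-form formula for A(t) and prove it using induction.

We claim A(t) = 5^t(2t - 3) + 3 for all t ≥ 1.
When t = 1: A(1) = -2, and the closed form gives -2. They agree.
Suppose the result is true for t = m, so A(m) = 5^m(2m - 3) + 3.
Then A(m+1) = A(m) + (5^m(8m - 2)) = (5^m(2m - 3) + 3) + (5^m(8m - 2)).
Simplifying, A(m+1) = 10·5^m·m - 5·5^m + 3 = 5^(m+1)(2(m+1) - 3) + 3,
which is the closed form with t = m+1.
Hence, by induction on t, the claim holds for every t ≥ 1.

A(t) = 5^t(2t - 3) + 3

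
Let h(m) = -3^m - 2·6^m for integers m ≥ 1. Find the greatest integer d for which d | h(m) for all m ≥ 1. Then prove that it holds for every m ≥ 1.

d = 3

Computing the first values: h(1) = -15 and h(2) = -81; gcd(-15, -81) = 3, so d ≤ 3.
We prove 3 | -3^m - 2·6^m for all m ≥ 1 by induction on m.
When m = 1: h(1) = -15 = 3·(-5), so 3 | h(1).
Inductive step: assume the claim holds for m = r, i.e. 3 | h(r). Then
h(r+1) − 6·h(r) = (-3^(r+1) - 2·6^(r+1)) − 6·(-3^r - 2·6^r) = (-1)·3^r·(3 − 6) = (3)·3^r. Since 3 | h(r) by the inductive hypothesis, 3 | 6·h(r); and 3 | 3 since 3 = 3·1. Therefore 3 | h(r+1).
By the principle of mathematical induction, the result holds for all m ≥ 1.
Therefore the largest such d is 3.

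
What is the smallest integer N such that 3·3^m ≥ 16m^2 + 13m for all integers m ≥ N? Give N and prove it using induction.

At m = 4: 243 < 308, so the inequality fails and N ≥ 5. We prove 3·3^m ≥ 16m^2 + 13m for all m ≥ 5.
Base case (m = 5): 3·3^m = 729 and 16m^2 + 13m = 465, so 729 ≥ 465.
Inductive step: suppose the statement holds for some p ≥ 5, so 3·3^p ≥ 16p^2 + 13p.
Then 3·3^(p + 1) = 3·(3·3^p) ≥ 3·(16p^2 + 13p).
Also, for p ≥ 5 we have 3·(16p^2 + 13p) ≥ 16(p+1)^2 + 13(p+1), since 3·(16p^2 + 13p) − (16(p+1)^2 + 13(p+1)) = 32p^2 - 6p - 29, which is nonnegative for all p ≥ 5.
Combining, 3·3^(p + 1) ≥ 16(p+1)^2 + 13(p+1).
This completes the induction.
Hence the smallest such N is 5.

N = 5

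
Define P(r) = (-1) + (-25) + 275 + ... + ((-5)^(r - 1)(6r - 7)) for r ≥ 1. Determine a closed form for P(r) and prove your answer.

P(r) = (-5)^r(-r + 1) - 1

We claim P(r) = (-5)^r(-r + 1) - 1 for all r ≥ 1.
Base step (r = 1): P(1) = -1, and the closed form gives -1. They agree.
Inductive step: assume the claim holds for r = j, so P(j) = (-5)^j(-j + 1) - 1.
Then P(j+1) = P(j) + ((-5)^j(6j - 1)) = ((-5)^j(-j + 1) - 1) + ((-5)^j(6j - 1)).
Simplifying, P(j+1) = 5(-5)^j·j - 1 = (-5)^(j+1)(-(j+1) + 1) - 1,
which is the closed form with r = j+1.
Hence, by induction on r, the claim holds for every r ≥ 1.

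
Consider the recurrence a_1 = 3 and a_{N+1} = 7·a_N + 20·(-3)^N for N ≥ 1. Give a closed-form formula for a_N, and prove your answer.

a_N = -2(-3)^N - 3·7^(N - 1)

Computing the first terms: a_1 = 3, a_2 = -39, a_3 = -93. This suggests a_N = -2(-3)^N - 3·7^(N - 1).
Base step (N = 1): the formula gives 3 = 3 = a_1.
Inductive step: suppose the statement holds for some r ≥ 1, so a_r = -2(-3)^r - 3·7^(r - 1).
Then a_{r+1} = 7·a_r + 20·(-3)^r = 7·(-2(-3)^r - 3·7^(r - 1)) + 20·(-3)^r = -2(-3)^(r + 1) - 3·7^r = -2(-3)^(r+1) - 3·7^((r+1) - 1),
which is the claimed formula at N = r+1.
This completes the induction.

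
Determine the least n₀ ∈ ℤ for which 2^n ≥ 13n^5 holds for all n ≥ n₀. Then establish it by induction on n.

n₀ = 28

At n = 27: 134217728 < 186535791, so the inequality fails and n₀ ≥ 28. We prove 2^n ≥ 13n^5 for all n ≥ 28.
Base case (n = 28): 2^n = 268435456 and 13n^5 = 223734784, so 268435456 ≥ 223734784.
Inductive step: assume the claim holds for n = j, so 2^j ≥ 13j^5.
Then 2^(j + 1) = 2·(2^j) ≥ 2·(13j^5).
Also, for j ≥ 28 we have 2·(13j^5) ≥ 13(j+1)^5, since 2 ≥ (1 + 1/j)^5 for all j ≥ 28.
Combining, 2^(j + 1) ≥ 13(j+1)^5.
By induction, the statement is established for all n ≥ 28.
Hence the smallest such n₀ is 28.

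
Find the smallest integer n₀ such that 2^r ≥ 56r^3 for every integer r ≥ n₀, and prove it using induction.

n₀ = 19

At r = 18: 262144 < 326592, so the inequality fails and n₀ ≥ 19. We prove 2^r ≥ 56r^3 for all r ≥ 19.
Base case (r = 19): 2^r = 524288 and 56r^3 = 384104, so 524288 ≥ 384104.
Inductive step: suppose the statement holds for some p ≥ 19, so 2^p ≥ 56p^3.
Then 2^(p + 1) = 2·(2^p) ≥ 2·(56p^3).
Also, for p ≥ 19 we have 2·(56p^3) ≥ 56(p+1)^3, since 2 ≥ (1 + 1/p)^3 for all p ≥ 19.
Combining, 2^(p + 1) ≥ 56(p+1)^3.
This completes the induction.
Hence the smallest such n₀ is 19.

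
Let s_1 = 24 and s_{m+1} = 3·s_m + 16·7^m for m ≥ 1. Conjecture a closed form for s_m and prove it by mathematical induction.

Computing the first terms: s_1 = 24, s_2 = 184, s_3 = 1336. This suggests s_m = -4·3^(m - 1) + 4·7^m.
For the base case m = 1: the formula gives 24 = 24 = s_1.
Suppose the result is true for m = p, so s_p = -4·3^(p - 1) + 4·7^p.
Then s_{p+1} = 3·s_p + 16·7^p = 3·(-4·3^(p - 1) + 4·7^p) + 16·7^p = -4·3^p + 4·7^(p + 1) = -4·3^((p+1) - 1) + 4·7^(p+1),
which is the claimed formula at m = p+1.
By induction, the statement is established for all m ≥ 1.

s_m = -4·3^(m - 1) + 4·7^m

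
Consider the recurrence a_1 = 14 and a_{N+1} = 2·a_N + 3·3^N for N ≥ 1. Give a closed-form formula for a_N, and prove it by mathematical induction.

Computing the first terms: a_1 = 14, a_2 = 37, a_3 = 101. This suggests a_N = 5·2^(N - 1) + 3^(N + 1).
Base case (N = 1): the formula gives 14 = 14 = a_1.
For the inductive step, assume it holds for an arbitrary k ≥ 1, so a_k = 5·2^(k - 1) + 3^(k + 1).
Then a_{k+1} = 2·a_k + 3·3^k = 2·(5·2^(k - 1) + 3^(k + 1)) + 3·3^k = 5·2^k + 3^(k + 2) = 5·2^((k+1) - 1) + 3^((k+1) + 1),
which is the claimed formula at N = k+1.
By the principle of mathematical induction, the result holds for all N ≥ 1.

a_N = 5·2^(N - 1) + 3^(N + 1)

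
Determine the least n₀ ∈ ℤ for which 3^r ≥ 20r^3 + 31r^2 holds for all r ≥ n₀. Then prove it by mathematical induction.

n₀ = 9

At r = 8: 6561 < 12224, so the inequality fails and n₀ ≥ 9. We prove 3^r ≥ 20r^3 + 31r^2 for all r ≥ 9.
When r = 9: 3^r = 19683 and 20r^3 + 31r^2 = 17091, so 19683 ≥ 17091.
Suppose the result is true for r = k, so 3^k ≥ 20k^3 + 31k^2.
Then 3^(k + 1) = 3·(3^k) ≥ 3·(20k^3 + 31k^2).
Also, for k ≥ 9 we have 3·(20k^3 + 31k^2) ≥ 20(k+1)^3 + 31(k+1)^2, since 3·(20k^3 + 31k^2) − (20(k+1)^3 + 31(k+1)^2) = 40k^3 + 2k^2 - 122k - 51, which is nonnegative for all k ≥ 9.
Combining, 3^(k + 1) ≥ 20(k+1)^3 + 31(k+1)^2.
By the principle of mathematical induction, the result holds for all r ≥ 9.
Hence the smallest such n₀ is 9.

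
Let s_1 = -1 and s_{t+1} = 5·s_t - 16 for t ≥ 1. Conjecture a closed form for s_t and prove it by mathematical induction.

s_t = -5^t + 4

Computing the first terms: s_1 = -1, s_2 = -21, s_3 = -121. This suggests s_t = -5^t + 4.
For the base case t = 1: the formula gives -1 = -1 = s_1.
Suppose the result is true for t = i, so s_i = -5^i + 4.
Then s_{i+1} = 5·s_i - 16 = 5·(-5^i + 4) - 16 = -5^(i + 1) + 4,
which is the claimed formula at t = i+1.
Hence, by induction on t, the claim holds for every t ≥ 1.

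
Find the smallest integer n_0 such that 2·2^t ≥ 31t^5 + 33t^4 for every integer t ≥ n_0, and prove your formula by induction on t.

n_0 = 29

At t = 28: 536870912 < 553805056, so the inequality fails and n_0 ≥ 29. We prove 2·2^t ≥ 31t^5 + 33t^4 for all t ≥ 29.
Base step (t = 29): 2·2^t = 1073741824 and 31t^5 + 33t^4 = 659185892, so 1073741824 ≥ 659185892.
Suppose the result is true for t = m, so 2·2^m ≥ 31m^5 + 33m^4.
Then 2·2^(m + 1) = 2·(2·2^m) ≥ 2·(31m^5 + 33m^4).
Also, for m ≥ 29 we have 2·(31m^5 + 33m^4) ≥ 31(m+1)^5 + 33(m+1)^4, since 2·(31m^5 + 33m^4) − (31(m+1)^5 + 33(m+1)^4) = 31m^5 - 122m^4 - 442m^3 - 508m^2 - 287m - 64, which is nonnegative for all m ≥ 29.
Combining, 2·2^(m + 1) ≥ 31(m+1)^5 + 33(m+1)^4.
This completes the induction.
Hence the smallest such n_0 is 29.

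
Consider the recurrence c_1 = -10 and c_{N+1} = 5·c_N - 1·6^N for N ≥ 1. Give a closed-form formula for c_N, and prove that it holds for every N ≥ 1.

Computing the first terms: c_1 = -10, c_2 = -56, c_3 = -316. This suggests c_N = -4·5^(N - 1) - 6^N.
Base case (N = 1): the formula gives -10 = -10 = c_1.
Inductive step: suppose the statement holds for some j ≥ 1, so c_j = -4·5^(j - 1) - 6^j.
Then c_{j+1} = 5·c_j - 1·6^j = 5·(-4·5^(j - 1) - 6^j) - 1·6^j = -4·5^j - 6^(j + 1) = -4·5^((j+1) - 1) - 6^(j+1),
which is the claimed formula at N = j+1.
This completes the induction.

c_N = -4·5^(N - 1) - 6^N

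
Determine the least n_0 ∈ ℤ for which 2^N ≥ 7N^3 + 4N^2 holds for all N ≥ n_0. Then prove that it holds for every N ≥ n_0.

n_0 = 15

At N = 14: 16384 < 19992, so the inequality fails and n_0 ≥ 15. We prove 2^N ≥ 7N^3 + 4N^2 for all N ≥ 15.
Base step (N = 15): 2^N = 32768 and 7N^3 + 4N^2 = 24525, so 32768 ≥ 24525.
Inductive step: suppose the statement holds for some j ≥ 15, so 2^j ≥ 7j^3 + 4j^2.
Then 2^(j + 1) = 2·(2^j) ≥ 2·(7j^3 + 4j^2).
Also, for j ≥ 15 we have 2·(7j^3 + 4j^2) ≥ 7(j+1)^3 + 4(j+1)^2, since 2·(7j^3 + 4j^2) − (7(j+1)^3 + 4(j+1)^2) = 7j^3 - 17j^2 - 29j - 11, which is nonnegative for all j ≥ 15.
Combining, 2^(j + 1) ≥ 7(j+1)^3 + 4(j+1)^2.
This completes the induction.
Hence the smallest such n_0 is 15.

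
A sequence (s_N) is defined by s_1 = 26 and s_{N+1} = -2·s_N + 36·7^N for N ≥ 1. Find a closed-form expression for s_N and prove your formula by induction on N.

s_N = (-2)^N + 4·7^N

Computing the first terms: s_1 = 26, s_2 = 200, s_3 = 1364. This suggests s_N = (-2)^N + 4·7^N.
Base case (N = 1): the formula gives 26 = 26 = s_1.
Suppose the result is true for N = k, so s_k = (-2)^k + 4·7^k.
Then s_{k+1} = -2·s_k + 36·7^k = -2·((-2)^k + 4·7^k) + 36·7^k = (-2)^(k + 1) + 4·7^(k + 1),
which is the claimed formula at N = k+1.
Hence, by induction on N, the claim holds for every N ≥ 1.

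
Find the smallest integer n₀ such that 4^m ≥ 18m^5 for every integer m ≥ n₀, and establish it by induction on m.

n₀ = 11

At m = 10: 1048576 < 1800000, so the inequality fails and n₀ ≥ 11. We prove 4^m ≥ 18m^5 for all m ≥ 11.
Base step (m = 11): 4^m = 4194304 and 18m^5 = 2898918, so 4194304 ≥ 2898918.
Suppose the result is true for m = i, so 4^i ≥ 18i^5.
Then 4^(i + 1) = 4·(4^i) ≥ 4·(18i^5).
Also, for i ≥ 11 we have 4·(18i^5) ≥ 18(i+1)^5, since 4 ≥ (1 + 1/i)^5 for all i ≥ 11.
Combining, 4^(i + 1) ≥ 18(i+1)^5.
Hence, by induction on m, the claim holds for every m ≥ 11.
Hence the smallest such n₀ is 11.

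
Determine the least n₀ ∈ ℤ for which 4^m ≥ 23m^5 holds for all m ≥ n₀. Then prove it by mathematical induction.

At m = 10: 1048576 < 2300000, so the inequality fails and n₀ ≥ 11. We prove 4^m ≥ 23m^5 for all m ≥ 11.
When m = 11: 4^m = 4194304 and 23m^5 = 3704173, so 4194304 ≥ 3704173.
Inductive step: assume the claim holds for m = r, so 4^r ≥ 23r^5.
Then 4^(r + 1) = 4·(4^r) ≥ 4·(23r^5).
Also, for r ≥ 11 we have 4·(23r^5) ≥ 23(r+1)^5, since 4 ≥ (1 + 1/r)^5 for all r ≥ 11.
Combining, 4^(r + 1) ≥ 23(r+1)^5.
By the principle of mathematical induction, the result holds for all m ≥ 11.
Hence the smallest such n₀ is 11.

n₀ = 11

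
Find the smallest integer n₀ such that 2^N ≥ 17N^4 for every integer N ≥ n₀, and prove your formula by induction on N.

At N = 21: 2097152 < 3306177, so the inequality fails and n₀ ≥ 22. We prove 2^N ≥ 17N^4 for all N ≥ 22.
For the base case N = 22: 2^N = 4194304 and 17N^4 = 3982352, so 4194304 ≥ 3982352.
For the inductive step, assume it holds for an arbitrary r ≥ 22, so 2^r ≥ 17r^4.
Then 2^(r + 1) = 2·(2^r) ≥ 2·(17r^4).
Also, for r ≥ 22 we have 2·(17r^4) ≥ 17(r+1)^4, since 2 ≥ (1 + 1/r)^4 for all r ≥ 22.
Combining, 2^(r + 1) ≥ 17(r+1)^4.
By the principle of mathematical induction, the result holds for all N ≥ 22.
Hence the smallest such n₀ is 22.

n₀ = 22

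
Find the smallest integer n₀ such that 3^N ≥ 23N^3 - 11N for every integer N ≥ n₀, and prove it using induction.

At N = 8: 6561 < 11688, so the inequality fails and n₀ ≥ 9. We prove 3^N ≥ 23N^3 - 11N for all N ≥ 9.
For the base case N = 9: 3^N = 19683 and 23N^3 - 11N = 16668, so 19683 ≥ 16668.
Inductive step: suppose the statement holds for some m ≥ 9, so 3^m ≥ 23m^3 - 11m.
Then 3^(m + 1) = 3·(3^m) ≥ 3·(23m^3 - 11m).
Also, for m ≥ 9 we have 3·(23m^3 - 11m) ≥ 23(m+1)^3 - 11(m+1), since 3·(23m^3 - 11m) − (23(m+1)^3 - 11(m+1)) = 46m^3 - 69m^2 - 91m - 12, which is nonnegative for all m ≥ 9.
Combining, 3^(m + 1) ≥ 23(m+1)^3 - 11(m+1).
By induction, the statement is established for all N ≥ 9.
Hence the smallest such n₀ is 9.

n₀ = 9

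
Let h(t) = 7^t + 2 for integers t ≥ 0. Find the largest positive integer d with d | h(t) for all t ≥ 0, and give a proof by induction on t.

Computing the first values: h(0) = 3 and h(1) = 9; gcd(3, 9) = 3, so d ≤ 3.
We prove 3 | 7^t + 2 for all t ≥ 0 by induction on t.
Base step (t = 0): h(0) = 3 = 3·(1), so 3 | h(0).
Suppose the result is true for t = r, i.e. 3 | h(r). Then
h(r+1) = 7^(r+1) + 2 = 7·(7^r + 2) - 12 = 7·h(r) - 12. The first term is divisible by 3 by the inductive hypothesis, and -12 is divisible by 3. Hence 3 | h(r+1).
This completes the induction.
Therefore the largest such d is 3.

d = 3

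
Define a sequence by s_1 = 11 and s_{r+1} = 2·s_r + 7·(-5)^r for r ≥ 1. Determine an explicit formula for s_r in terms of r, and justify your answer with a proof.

Computing the first terms: s_1 = 11, s_2 = -13, s_3 = 149. This suggests s_r = -(-5)^r + 3·2^r.
Base step (r = 1): the formula gives 11 = 11 = s_1.
For the inductive step, assume it holds for an arbitrary i ≥ 1, so s_i = -(-5)^i + 3·2^i.
Then s_{i+1} = 2·s_i + 7·(-5)^i = 2·(-(-5)^i + 3·2^i) + 7·(-5)^i = -(-5)^(i + 1) + 3·2^(i + 1),
which is the claimed formula at r = i+1.
By induction, the statement is established for all r ≥ 1.

s_r = -(-5)^r + 3·2^r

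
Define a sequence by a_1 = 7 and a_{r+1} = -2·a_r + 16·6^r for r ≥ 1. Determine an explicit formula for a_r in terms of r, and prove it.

Computing the first terms: a_1 = 7, a_2 = 82, a_3 = 412. This suggests a_r = -5(-2)^(r - 1) + 2·6^r.
For the base case r = 1: the formula gives 7 = 7 = a_1.
Suppose the result is true for r = k, so a_k = -5(-2)^(k - 1) + 2·6^k.
Then a_{k+1} = -2·a_k + 16·6^k = -2·(-5(-2)^(k - 1) + 2·6^k) + 16·6^k = -5(-2)^k + 2·6^(k + 1) = -5(-2)^((k+1) - 1) + 2·6^(k+1),
which is the claimed formula at r = k+1.
By the principle of mathematical induction, the result holds for all r ≥ 1.

a_r = -5(-2)^(r - 1) + 2·6^r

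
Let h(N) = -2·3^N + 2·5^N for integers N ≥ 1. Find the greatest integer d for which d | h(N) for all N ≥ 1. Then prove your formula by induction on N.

Computing the first values: h(1) = 4 and h(2) = 32; gcd(4, 32) = 4, so d ≤ 4.
We prove 4 | -2·3^N + 2·5^N for all N ≥ 1 by induction on N.
Base step (N = 1): h(1) = 4 = 4·(1), so 4 | h(1).
Inductive step: assume the claim holds for N = j, i.e. 4 | h(j). Then
h(j+1) − 5·h(j) = (-2·3^(j+1) + 2·5^(j+1)) − 5·(-2·3^j + 2·5^j) = (-2)·3^j·(3 − 5) = (4)·3^j. Since 4 | h(j) by the inductive hypothesis, 4 | 5·h(j); and 4 | 4 since 4 = 4·1. Therefore 4 | h(j+1).
By the principle of mathematical induction, the result holds for all N ≥ 1.
Therefore the largest such d is 4.

d = 4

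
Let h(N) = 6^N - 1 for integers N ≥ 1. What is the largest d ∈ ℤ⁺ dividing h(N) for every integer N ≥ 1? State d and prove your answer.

Computing the first values: h(1) = 5 and h(2) = 35; gcd(5, 35) = 5, so d ≤ 5.
We prove 5 | 6^N - 1 for all N ≥ 1 by induction on N.
When N = 1: h(1) = 5 = 5·(1), so 5 | h(1).
Inductive step: suppose the statement holds for some r ≥ 1, i.e. 5 | h(r). Then
6^{r+1} − 1^{r+1} = 6·6^r − 1·1^r = 6·(6^r − 1^r) + (5)·1^r. The first term is divisible by 5 by the inductive hypothesis, and the second term (5)·1^r is divisible by 5 since 5 | 5. Hence 5 | h(r+1).
By the principle of mathematical induction, the result holds for all N ≥ 1.
Therefore the largest such d is 5.

d = 5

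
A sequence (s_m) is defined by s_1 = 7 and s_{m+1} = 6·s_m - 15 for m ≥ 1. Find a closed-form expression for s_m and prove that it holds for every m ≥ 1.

Computing the first terms: s_1 = 7, s_2 = 27, s_3 = 147. This suggests s_m = 4·6^(m - 1) + 3.
Base step (m = 1): the formula gives 7 = 7 = s_1.
For the inductive step, assume it holds for an arbitrary r ≥ 1, so s_r = 4·6^(r - 1) + 3.
Then s_{r+1} = 6·s_r - 15 = 6·(4·6^(r - 1) + 3) - 15 = 4·6^r + 3 = 4·6^((r+1) - 1) + 3,
which is the claimed formula at m = r+1.
By induction, the statement is established for all m ≥ 1.

s_m = 4·6^(m - 1) + 3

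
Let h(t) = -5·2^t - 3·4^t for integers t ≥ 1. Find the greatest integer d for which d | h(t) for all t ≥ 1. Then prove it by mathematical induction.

Computing the first values: h(1) = -22 and h(2) = -68; gcd(-22, -68) = 2, so d ≤ 2.
We prove 2 | -5·2^t - 3·4^t for all t ≥ 1 by induction on t.
When t = 1: h(1) = -22 = 2·(-11), so 2 | h(1).
For the inductive step, assume it holds for an arbitrary m ≥ 1, i.e. 2 | h(m). Then
h(m+1) − 4·h(m) = (-5·2^(m+1) - 3·4^(m+1)) − 4·(-5·2^m - 3·4^m) = (-5)·2^m·(2 − 4) = (10)·2^m. Since 2 | h(m) by the inductive hypothesis, 2 | 4·h(m); and 2 | 10 since 10 = 2·5. Therefore 2 | h(m+1).
Hence, by induction on t, the claim holds for every t ≥ 1.
Therefore the largest such d is 2.

d = 2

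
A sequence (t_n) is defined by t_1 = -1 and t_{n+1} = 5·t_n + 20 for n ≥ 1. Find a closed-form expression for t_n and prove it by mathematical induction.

t_n = 4·5^(n - 1) - 5

Computing the first terms: t_1 = -1, t_2 = 15, t_3 = 95. This suggests t_n = 4·5^(n - 1) - 5.
When n = 1: the formula gives -1 = -1 = t_1.
For the inductive step, assume it holds for an arbitrary r ≥ 1, so t_r = 4·5^(r - 1) - 5.
Then t_{r+1} = 5·t_r + 20 = 5·(4·5^(r - 1) - 5) + 20 = 4·5^r - 5 = 4·5^((r+1) - 1) - 5,
which is the claimed formula at n = r+1.
By the principle of mathematical induction, the result holds for all n ≥ 1.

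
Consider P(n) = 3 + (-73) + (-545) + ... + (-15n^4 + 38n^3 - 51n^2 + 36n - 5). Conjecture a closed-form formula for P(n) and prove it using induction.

P(n) = -n(3n^4 - 2n^3 + 3n^2 - 2n - 5)

We claim P(n) = -n(3n^4 - 2n^3 + 3n^2 - 2n - 5) for all n ≥ 1.
For the base case n = 1: P(1) = 3, and the closed form gives 3. They agree.
For the inductive step, assume it holds for an arbitrary m ≥ 1, so P(m) = m(-3m^4 + 2m^3 - 3m^2 + 2m + 5).
Then P(m+1) = P(m) + (-15m^4 - 22m^3 - 27m^2 - 12m + 3) = (m(-3m^4 + 2m^3 - 3m^2 + 2m + 5)) + (-15m^4 - 22m^3 - 27m^2 - 12m + 3).
Simplifying, P(m+1) = -(m + 1)(3m^4 + 10m^3 + 15m^2 + 10m - 3) = -(m+1)(3(m+1)^4 - 2(m+1)^3 + 3(m+1)^2 - 2(m+1) - 5),
which is the closed form with n = m+1.
By induction, the statement is established for all n ≥ 1.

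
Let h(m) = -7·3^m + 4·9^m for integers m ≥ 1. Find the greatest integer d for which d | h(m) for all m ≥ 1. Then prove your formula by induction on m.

d = 3

Computing the first values: h(1) = 15 and h(2) = 261; gcd(15, 261) = 3, so d ≤ 3.
We prove 3 | -7·3^m + 4·9^m for all m ≥ 1 by induction on m.
For the base case m = 1: h(1) = 15 = 3·(5), so 3 | h(1).
Suppose the result is true for m = p, i.e. 3 | h(p). Then
h(p+1) − 9·h(p) = (-7·3^(p+1) + 4·9^(p+1)) − 9·(-7·3^p + 4·9^p) = (-7)·3^p·(3 − 9) = (42)·3^p. Since 3 | h(p) by the inductive hypothesis, 3 | 9·h(p); and 3 | 42 since 42 = 3·14. Therefore 3 | h(p+1).
By induction, the statement is established for all m ≥ 1.
Therefore the largest such d is 3.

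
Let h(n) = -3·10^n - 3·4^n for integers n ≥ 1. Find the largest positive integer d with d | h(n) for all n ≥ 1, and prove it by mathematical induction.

Computing the first values: h(1) = -42 and h(2) = -348; gcd(-42, -348) = 6, so d ≤ 6.
We prove 6 | -3·10^n - 3·4^n for all n ≥ 1 by induction on n.
When n = 1: h(1) = -42 = 6·(-7), so 6 | h(1).
Suppose the result is true for n = p, i.e. 6 | h(p). Then
h(p+1) − 10·h(p) = (-3·10^(p+1) - 3·4^(p+1)) − 10·(-3·10^p - 3·4^p) = (-3)·4^p·(4 − 10) = (18)·4^p. Since 6 | h(p) by the inductive hypothesis, 6 | 10·h(p); and 6 | 18 since 18 = 6·3. Therefore 6 | h(p+1).
By the principle of mathematical induction, the result holds for all n ≥ 1.
Therefore the largest such d is 6.

d = 6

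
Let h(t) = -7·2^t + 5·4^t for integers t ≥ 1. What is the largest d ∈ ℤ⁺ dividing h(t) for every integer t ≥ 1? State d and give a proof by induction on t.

d = 2

Computing the first values: h(1) = 6 and h(2) = 52; gcd(6, 52) = 2, so d ≤ 2.
We prove 2 | -7·2^t + 5·4^t for all t ≥ 1 by induction on t.
Base case (t = 1): h(1) = 6 = 2·(3), so 2 | h(1).
Suppose the result is true for t = m, i.e. 2 | h(m). Then
h(m+1) − 4·h(m) = (-7·2^(m+1) + 5·4^(m+1)) − 4·(-7·2^m + 5·4^m) = (-7)·2^m·(2 − 4) = (14)·2^m. Since 2 | h(m) by the inductive hypothesis, 2 | 4·h(m); and 2 | 14 since 14 = 2·7. Therefore 2 | h(m+1).
By induction, the statement is established for all t ≥ 1.
Therefore the largest such d is 2.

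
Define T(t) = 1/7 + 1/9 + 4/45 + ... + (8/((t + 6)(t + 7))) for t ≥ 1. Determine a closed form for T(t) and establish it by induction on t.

T(t) = 8t/(7(t + 7))

We claim T(t) = 8t/(7(t + 7)) for all t ≥ 1.
Base step (t = 1): T(1) = 1/7, and the closed form gives 1/7. They agree.
Inductive step: suppose the statement holds for some r ≥ 1, so T(r) = 8r/(7(r + 7)).
Then T(r+1) = T(r) + (8/((r + 7)(r + 8))) = (8r/(7(r + 7))) + (8/((r + 7)(r + 8))).
Simplifying, T(r+1) = 8(r + 1)/(7(r + 8)) = 8(r+1)/(7((r+1) + 7)),
which is the closed form with t = r+1.
This completes the induction.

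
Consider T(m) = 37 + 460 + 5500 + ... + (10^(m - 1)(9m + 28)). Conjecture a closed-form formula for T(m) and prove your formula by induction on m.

T(m) = 10^m(m + 3) - 3

We claim T(m) = 10^m(m + 3) - 3 for all m ≥ 1.
For the base case m = 1: T(1) = 37, and the closed form gives 37. They agree.
For the inductive step, assume it holds for an arbitrary i ≥ 1, so T(i) = 10^i(i + 3) - 3.
Then T(i+1) = T(i) + (10^i(9i + 37)) = (10^i(i + 3) - 3) + (10^i(9i + 37)).
Simplifying, T(i+1) = 10·10^i·i + 40·10^i - 3 = 10^(i+1)((i+1) + 3) - 3,
which is the closed form with m = i+1.
Hence, by induction on m, the claim holds for every m ≥ 1.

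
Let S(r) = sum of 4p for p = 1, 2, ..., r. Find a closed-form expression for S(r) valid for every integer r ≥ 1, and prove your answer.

S(r) = 2r(r + 1)

We claim S(r) = 2r(r + 1) for all r ≥ 1.
For the base case r = 1: S(1) = 4, and the closed form gives 4. They agree.
Inductive step: suppose the statement holds for some p ≥ 1, so S(p) = 2p(p + 1).
Then S(p+1) = S(p) + (4p + 4) = (2p(p + 1)) + (4p + 4).
Simplifying, S(p+1) = 2(p + 1)(p + 2) = 2(p+1)((p+1) + 1),
which is the closed form with r = p+1.
Hence, by induction on r, the claim holds for every r ≥ 1.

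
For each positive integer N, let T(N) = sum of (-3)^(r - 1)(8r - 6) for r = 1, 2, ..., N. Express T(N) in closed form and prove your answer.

We claim T(N) = (-3)^N(-2N + 1) - 1 for all N ≥ 1.
When N = 1: T(1) = 2, and the closed form gives 2. They agree.
For the inductive step, assume it holds for an arbitrary r ≥ 1, so T(r) = (-3)^r(-2r + 1) - 1.
Then T(r+1) = T(r) + ((-3)^r(8r + 2)) = ((-3)^r(-2r + 1) - 1) + ((-3)^r(8r + 2)).
Simplifying, T(r+1) = 6(-3)^r·r + 3(-3)^r - 1 = (-3)^(r+1)(-2(r+1) + 1) - 1,
which is the closed form with N = r+1.
This completes the induction.

T(N) = (-3)^N(-2N + 1) - 1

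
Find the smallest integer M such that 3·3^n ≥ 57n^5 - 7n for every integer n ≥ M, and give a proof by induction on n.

M = 16

At n = 15: 43046721 < 43284270, so the inequality fails and M ≥ 16. We prove 3·3^n ≥ 57n^5 - 7n for all n ≥ 16.
Base case (n = 16): 3·3^n = 129140163 and 57n^5 - 7n = 59768720, so 129140163 ≥ 59768720.
Suppose the result is true for n = m, so 3·3^m ≥ 57m^5 - 7m.
Then 3·3^(m + 1) = 3·(3·3^m) ≥ 3·(57m^5 - 7m).
Also, for m ≥ 16 we have 3·(57m^5 - 7m) ≥ 57(m+1)^5 - 7(m+1), since 3·(57m^5 - 7m) − (57(m+1)^5 - 7(m+1)) = 114m^5 - 285m^4 - 570m^3 - 570m^2 - 299m - 50, which is nonnegative for all m ≥ 16.
Combining, 3·3^(m + 1) ≥ 57(m+1)^5 - 7(m+1).
This completes the induction.
Hence the smallest such M is 16.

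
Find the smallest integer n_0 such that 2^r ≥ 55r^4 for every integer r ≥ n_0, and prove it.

At r = 24: 16777216 < 18247680, so the inequality fails and n_0 ≥ 25. We prove 2^r ≥ 55r^4 for all r ≥ 25.
When r = 25: 2^r = 33554432 and 55r^4 = 21484375, so 33554432 ≥ 21484375.
Inductive step: suppose the statement holds for some j ≥ 25, so 2^j ≥ 55j^4.
Then 2^(j + 1) = 2·(2^j) ≥ 2·(55j^4).
Also, for j ≥ 25 we have 2·(55j^4) ≥ 55(j+1)^4, since 2 ≥ (1 + 1/j)^4 for all j ≥ 25.
Combining, 2^(j + 1) ≥ 55(j+1)^4.
This completes the induction.
Hence the smallest such n_0 is 25.

n_0 = 25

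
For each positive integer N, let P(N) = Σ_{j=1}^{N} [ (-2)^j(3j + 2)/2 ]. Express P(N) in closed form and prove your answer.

We claim P(N) = (-2)^N(N + 1) - 1 for all N ≥ 1.
Base case (N = 1): P(1) = -5, and the closed form gives -5. They agree.
Inductive step: suppose the statement holds for some j ≥ 1, so P(j) = (-2)^j(j + 1) - 1.
Then P(j+1) = P(j) + ((-2)^j(-3j - 5)) = ((-2)^j(j + 1) - 1) + ((-2)^j(-3j - 5)).
Simplifying, P(j+1) = -2(-2)^j·j - 4(-2)^j - 1 = (-2)^(j+1)((j+1) + 1) - 1,
which is the closed form with N = j+1.
By the principle of mathematical induction, the result holds for all N ≥ 1.

P(N) = (-2)^N(N + 1) - 1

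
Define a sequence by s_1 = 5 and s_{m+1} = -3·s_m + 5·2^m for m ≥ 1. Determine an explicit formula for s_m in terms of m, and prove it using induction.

s_m = -(-3)^m + 2^m

Computing the first terms: s_1 = 5, s_2 = -5, s_3 = 35. This suggests s_m = -(-3)^m + 2^m.
For the base case m = 1: the formula gives 5 = 5 = s_1.
Suppose the result is true for m = k, so s_k = -(-3)^k + 2^k.
Then s_{k+1} = -3·s_k + 5·2^k = -3·(-(-3)^k + 2^k) + 5·2^k = -(-3)^(k + 1) + 2^(k + 1),
which is the claimed formula at m = k+1.
This completes the induction.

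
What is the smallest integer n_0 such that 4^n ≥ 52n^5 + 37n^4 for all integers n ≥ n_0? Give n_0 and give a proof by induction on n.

n_0 = 12

At n = 11: 4194304 < 8916369, so the inequality fails and n_0 ≥ 12. We prove 4^n ≥ 52n^5 + 37n^4 for all n ≥ 12.
When n = 12: 4^n = 16777216 and 52n^5 + 37n^4 = 13706496, so 16777216 ≥ 13706496.
For the inductive step, assume it holds for an arbitrary p ≥ 12, so 4^p ≥ 52p^5 + 37p^4.
Then 4^(p + 1) = 4·(4^p) ≥ 4·(52p^5 + 37p^4).
Also, for p ≥ 12 we have 4·(52p^5 + 37p^4) ≥ 52(p+1)^5 + 37(p+1)^4, since 4·(52p^5 + 37p^4) − (52(p+1)^5 + 37(p+1)^4) = 156p^5 - 149p^4 - 668p^3 - 742p^2 - 408p - 89, which is nonnegative for all p ≥ 12.
Combining, 4^(p + 1) ≥ 52(p+1)^5 + 37(p+1)^4.
By induction, the statement is established for all n ≥ 12.
Hence the smallest such n_0 is 12.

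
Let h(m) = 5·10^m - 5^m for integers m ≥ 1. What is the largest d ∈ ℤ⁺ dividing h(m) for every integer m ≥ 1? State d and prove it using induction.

d = 5

Computing the first values: h(1) = 45 and h(2) = 475; gcd(45, 475) = 5, so d ≤ 5.
We prove 5 | 5·10^m - 5^m for all m ≥ 1 by induction on m.
When m = 1: h(1) = 45 = 5·(9), so 5 | h(1).
Suppose the result is true for m = p, i.e. 5 | h(p). Then
h(p+1) − 10·h(p) = (5·10^(p+1) - 5^(p+1)) − 10·(5·10^p - 5^p) = (-1)·5^p·(5 − 10) = (5)·5^p. Since 5 | h(p) by the inductive hypothesis, 5 | 10·h(p); and 5 | 5 since 5 = 5·1. Therefore 5 | h(p+1).
By induction, the statement is established for all m ≥ 1.
Therefore the largest such d is 5.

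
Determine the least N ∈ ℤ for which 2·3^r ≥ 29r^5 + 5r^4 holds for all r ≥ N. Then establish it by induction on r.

N = 15

At r = 14: 9565938 < 15788976, so the inequality fails and N ≥ 15. We prove 2·3^r ≥ 29r^5 + 5r^4 for all r ≥ 15.
When r = 15: 2·3^r = 28697814 and 29r^5 + 5r^4 = 22275000, so 28697814 ≥ 22275000.
Inductive step: suppose the statement holds for some i ≥ 15, so 2·3^i ≥ 29i^5 + 5i^4.
Then 2·3^(i + 1) = 3·(2·3^i) ≥ 3·(29i^5 + 5i^4).
Also, for i ≥ 15 we have 3·(29i^5 + 5i^4) ≥ 29(i+1)^5 + 5(i+1)^4, since 3·(29i^5 + 5i^4) − (29(i+1)^5 + 5(i+1)^4) = 58i^5 - 135i^4 - 310i^3 - 320i^2 - 165i - 34, which is nonnegative for all i ≥ 15.
Combining, 2·3^(i + 1) ≥ 29(i+1)^5 + 5(i+1)^4.
By induction, the statement is established for all r ≥ 15.
Hence the smallest such N is 15.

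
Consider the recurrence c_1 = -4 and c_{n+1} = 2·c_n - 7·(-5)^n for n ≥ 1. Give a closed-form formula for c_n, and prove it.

Computing the first terms: c_1 = -4, c_2 = 27, c_3 = -121. This suggests c_n = (-5)^n + 2^(n - 1).
Base step (n = 1): the formula gives -4 = -4 = c_1.
Inductive step: assume the claim holds for n = k, so c_k = (-5)^k + 2^(k - 1).
Then c_{k+1} = 2·c_k - 7·(-5)^k = 2·((-5)^k + 2^(k - 1)) - 7·(-5)^k = (-5)^(k + 1) + 2^k = (-5)^(k+1) + 2^((k+1) - 1),
which is the claimed formula at n = k+1.
Hence, by induction on n, the claim holds for every n ≥ 1.

c_n = (-5)^n + 2^(n - 1)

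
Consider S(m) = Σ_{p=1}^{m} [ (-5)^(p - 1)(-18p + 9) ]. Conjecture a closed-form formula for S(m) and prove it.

S(m) = (-5)^m(3m - 1) + 1

We claim S(m) = (-5)^m(3m - 1) + 1 for all m ≥ 1.
Base case (m = 1): S(1) = -9, and the closed form gives -9. They agree.
Suppose the result is true for m = p, so S(p) = (-5)^p(3p - 1) + 1.
Then S(p+1) = S(p) + ((-5)^p(-18p - 9)) = ((-5)^p(3p - 1) + 1) + ((-5)^p(-18p - 9)).
Simplifying, S(p+1) = -15(-5)^p·p - 10(-5)^p + 1 = (-5)^(p+1)(3(p+1) - 1) + 1,
which is the closed form with m = p+1.
This completes the induction.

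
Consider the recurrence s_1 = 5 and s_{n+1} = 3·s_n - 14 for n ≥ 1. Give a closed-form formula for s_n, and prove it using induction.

s_n = -2·3^(n - 1) + 7

Computing the first terms: s_1 = 5, s_2 = 1, s_3 = -11. This suggests s_n = -2·3^(n - 1) + 7.
For the base case n = 1: the formula gives 5 = 5 = s_1.
Inductive step: assume the claim holds for n = p, so s_p = -2·3^(p - 1) + 7.
Then s_{p+1} = 3·s_p - 14 = 3·(-2·3^(p - 1) + 7) - 14 = -2·3^p + 7 = -2·3^((p+1) - 1) + 7,
which is the claimed formula at n = p+1.
By the principle of mathematical induction, the result holds for all n ≥ 1.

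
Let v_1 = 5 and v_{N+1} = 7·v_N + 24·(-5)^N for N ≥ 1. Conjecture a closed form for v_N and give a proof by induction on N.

v_N = -2(-5)^N - 5·7^(N - 1)

Computing the first terms: v_1 = 5, v_2 = -85, v_3 = 5. This suggests v_N = -2(-5)^N - 5·7^(N - 1).
Base step (N = 1): the formula gives 5 = 5 = v_1.
Inductive step: assume the claim holds for N = j, so v_j = -2(-5)^j - 5·7^(j - 1).
Then v_{j+1} = 7·v_j + 24·(-5)^j = 7·(-2(-5)^j - 5·7^(j - 1)) + 24·(-5)^j = -2(-5)^(j + 1) - 5·7^j = -2(-5)^(j+1) - 5·7^((j+1) - 1),
which is the claimed formula at N = j+1.
By induction, the statement is established for all N ≥ 1.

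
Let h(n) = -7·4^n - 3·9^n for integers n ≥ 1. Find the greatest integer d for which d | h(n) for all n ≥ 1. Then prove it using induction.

Computing the first values: h(1) = -55 and h(2) = -355; gcd(-55, -355) = 5, so d ≤ 5.
We prove 5 | -7·4^n - 3·9^n for all n ≥ 1 by induction on n.
When n = 1: h(1) = -55 = 5·(-11), so 5 | h(1).
Inductive step: assume the claim holds for n = m, i.e. 5 | h(m). Then
h(m+1) − 9·h(m) = (-7·4^(m+1) - 3·9^(m+1)) − 9·(-7·4^m - 3·9^m) = (-7)·4^m·(4 − 9) = (35)·4^m. Since 5 | h(m) by the inductive hypothesis, 5 | 9·h(m); and 5 | 35 since 35 = 5·7. Therefore 5 | h(m+1).
By the principle of mathematical induction, the result holds for all n ≥ 1.
Therefore the largest such d is 5.

d = 5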